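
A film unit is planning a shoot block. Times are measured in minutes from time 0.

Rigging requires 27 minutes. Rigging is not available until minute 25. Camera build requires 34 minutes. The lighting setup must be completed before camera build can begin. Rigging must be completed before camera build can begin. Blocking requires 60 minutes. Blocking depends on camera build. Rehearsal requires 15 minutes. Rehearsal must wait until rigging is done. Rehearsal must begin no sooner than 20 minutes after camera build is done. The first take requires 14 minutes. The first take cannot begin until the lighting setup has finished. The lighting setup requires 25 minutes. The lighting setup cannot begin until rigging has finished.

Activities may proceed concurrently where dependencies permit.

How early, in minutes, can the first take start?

After its own release at minute 25, rigging can start at minute 25 and finishes at minute 52.
The lighting setup cannot begin until rigging (finishes minute 52). It runs from minute 52 to 52 + 25 = minute 77.
The first take waits on the lighting setup (finishes minute 77), so the earliest it can start is minute 77.

77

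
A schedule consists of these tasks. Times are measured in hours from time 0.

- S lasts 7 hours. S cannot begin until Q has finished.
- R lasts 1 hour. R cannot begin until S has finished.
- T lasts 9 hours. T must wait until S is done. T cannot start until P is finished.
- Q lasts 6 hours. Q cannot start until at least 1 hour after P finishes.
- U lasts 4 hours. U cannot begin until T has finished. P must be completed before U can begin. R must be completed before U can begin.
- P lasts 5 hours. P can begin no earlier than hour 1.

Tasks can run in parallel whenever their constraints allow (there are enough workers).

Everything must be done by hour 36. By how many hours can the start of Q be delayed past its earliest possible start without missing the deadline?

3

P waits on its own release at hour 1, so it starts at hour 1 and finishes at 1 + 5 = hour 6.
After P (finishes hour 6, plus 1-hour gap → hour 7), Q can start at hour 7 and finishes at hour 13.

Working backward from the deadline:
U must finish by hour 36; it takes 4 hours, so it must start by 36 − 4 = hour 32.
R must finish before U (must start by hour 32). With a 1-hour duration, R must start by 32 − 1 = hour 31.
Since U (must start by hour 32) depends on it, T must finish by hour 32. Backing off its 9-hour duration gives a latest start of hour 23.
S has several dependents: R (must start by hour 31); T (must start by hour 23). The earliest of those limits is hour 23, so S must start by 23 − 7 = hour 16.
Since S (must start by hour 16) depends on it, Q must finish by hour 16. Backing off its 6-hour duration gives a latest start of hour 10.
So Q can start as early as hour 7 and as late as hour 10, giving 10 − 7 = 3 hours of slack.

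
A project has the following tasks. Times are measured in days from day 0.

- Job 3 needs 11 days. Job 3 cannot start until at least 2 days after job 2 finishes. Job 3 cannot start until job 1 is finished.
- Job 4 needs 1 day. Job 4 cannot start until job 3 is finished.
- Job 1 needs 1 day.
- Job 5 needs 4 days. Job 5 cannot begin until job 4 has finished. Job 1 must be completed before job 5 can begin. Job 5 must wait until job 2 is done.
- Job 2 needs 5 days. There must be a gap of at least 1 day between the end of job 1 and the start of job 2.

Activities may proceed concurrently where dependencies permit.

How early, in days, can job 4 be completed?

Job 1 has no prerequisites, so it starts at day 0 and finishes at day 1.
Job 2 waits on job 1 (finishes day 1, plus 1-day gap → day 2), so it starts at day 2 and finishes at 2 + 5 = day 7.
For job 3: job 2 (finishes day 7, plus 2-day gap → day 9); job 1 (finishes day 1). Taking the maximum gives a start of day 9, and it finishes at 9 + 11 = day 20.
After job 3 (finishes day 20), job 4 can start at day 20 and finishes at day 21.

21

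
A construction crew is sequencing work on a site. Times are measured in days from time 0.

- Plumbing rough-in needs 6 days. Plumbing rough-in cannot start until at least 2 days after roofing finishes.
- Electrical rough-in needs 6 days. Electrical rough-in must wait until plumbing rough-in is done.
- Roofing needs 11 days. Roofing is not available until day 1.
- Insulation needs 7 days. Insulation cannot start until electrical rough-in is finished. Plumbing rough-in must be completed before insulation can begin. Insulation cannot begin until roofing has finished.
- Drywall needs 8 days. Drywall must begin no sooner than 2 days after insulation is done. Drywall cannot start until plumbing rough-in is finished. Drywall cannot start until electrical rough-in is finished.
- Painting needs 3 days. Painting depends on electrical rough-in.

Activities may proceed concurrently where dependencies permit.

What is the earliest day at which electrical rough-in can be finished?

26

After its own release at day 1, roofing can start at day 1 and finishes at day 12.
Plumbing rough-in waits on roofing (finishes day 12, plus 2-day gap → day 14), so it starts at day 14 and finishes at 14 + 6 = day 20.
Electrical rough-in waits on plumbing rough-in (finishes day 20), so it starts at day 20 and finishes at 20 + 6 = day 26.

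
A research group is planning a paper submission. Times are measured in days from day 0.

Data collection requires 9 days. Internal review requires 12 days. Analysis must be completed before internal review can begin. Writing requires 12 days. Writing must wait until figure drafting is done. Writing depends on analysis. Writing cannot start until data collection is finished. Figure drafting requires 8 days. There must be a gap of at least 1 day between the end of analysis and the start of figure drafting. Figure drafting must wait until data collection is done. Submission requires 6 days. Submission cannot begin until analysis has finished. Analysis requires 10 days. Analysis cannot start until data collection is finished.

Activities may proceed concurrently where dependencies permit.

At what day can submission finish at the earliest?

25

Data collection has no prerequisites, so it starts at day 0 and finishes at day 9.
After data collection (finishes day 9), analysis can start at day 9 and finishes at day 19.
Submission cannot begin until analysis (finishes day 19). It runs from day 19 to 19 + 6 = day 25.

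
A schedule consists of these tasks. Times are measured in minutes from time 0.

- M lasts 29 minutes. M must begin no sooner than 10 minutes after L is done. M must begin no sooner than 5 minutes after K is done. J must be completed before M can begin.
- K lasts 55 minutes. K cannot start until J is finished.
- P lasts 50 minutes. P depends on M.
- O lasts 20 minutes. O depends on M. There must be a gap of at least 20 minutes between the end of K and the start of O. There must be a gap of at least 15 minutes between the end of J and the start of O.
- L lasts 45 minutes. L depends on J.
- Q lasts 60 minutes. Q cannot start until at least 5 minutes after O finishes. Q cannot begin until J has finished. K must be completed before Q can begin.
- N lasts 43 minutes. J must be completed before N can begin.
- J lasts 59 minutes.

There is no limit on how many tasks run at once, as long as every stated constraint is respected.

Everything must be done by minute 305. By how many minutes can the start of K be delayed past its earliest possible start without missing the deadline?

72

Nothing blocks J, so it runs from minute 0 to minute 59.
K waits on J (finishes minute 59), so it starts at minute 59 and finishes at 59 + 55 = minute 114.

Working backward from the deadline:
To finish by minute 305, Q (duration 60) must start no later than minute 245.
O must finish before Q (must start by minute 245, minus 5-minute gap → minute 240). With a 20-minute duration, O must start by 240 − 20 = minute 220.
To finish by minute 305, P (duration 50) must start no later than minute 255.
M has several dependents: O (must start by minute 220); P (must start by minute 255). The earliest of those limits is minute 220, so M must start by 220 − 29 = minute 191.
For K: M (must start by minute 191, minus 5-minute gap → minute 186); O (must start by minute 220, minus 20-minute gap → minute 200); Q (must start by minute 245). The most restrictive is minute 186; with a 55-minute duration, K must start by minute 131.
So K can start as early as minute 59 and as late as minute 131, giving 131 − 59 = 72 minutes of slack.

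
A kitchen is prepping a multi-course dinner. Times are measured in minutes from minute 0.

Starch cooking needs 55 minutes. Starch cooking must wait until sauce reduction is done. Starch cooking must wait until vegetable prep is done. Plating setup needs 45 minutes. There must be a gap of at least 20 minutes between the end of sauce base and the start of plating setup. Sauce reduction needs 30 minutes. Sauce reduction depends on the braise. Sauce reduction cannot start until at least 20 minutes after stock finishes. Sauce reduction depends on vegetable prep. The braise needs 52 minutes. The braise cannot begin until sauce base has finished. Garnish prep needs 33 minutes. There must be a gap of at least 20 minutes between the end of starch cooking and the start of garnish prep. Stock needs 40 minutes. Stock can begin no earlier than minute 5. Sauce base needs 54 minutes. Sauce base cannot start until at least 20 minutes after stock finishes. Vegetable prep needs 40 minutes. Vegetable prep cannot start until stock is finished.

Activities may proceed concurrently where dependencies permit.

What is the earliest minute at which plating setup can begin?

Stock cannot begin until its own release at minute 5. It runs from minute 5 to 5 + 40 = minute 45.
Sauce base cannot begin until stock (finishes minute 45, plus 20-minute gap → minute 65). It runs from minute 65 to 65 + 54 = minute 119.
Plating setup waits on sauce base (finishes minute 119, plus 20-minute gap → minute 139), so the earliest it can start is minute 139.

139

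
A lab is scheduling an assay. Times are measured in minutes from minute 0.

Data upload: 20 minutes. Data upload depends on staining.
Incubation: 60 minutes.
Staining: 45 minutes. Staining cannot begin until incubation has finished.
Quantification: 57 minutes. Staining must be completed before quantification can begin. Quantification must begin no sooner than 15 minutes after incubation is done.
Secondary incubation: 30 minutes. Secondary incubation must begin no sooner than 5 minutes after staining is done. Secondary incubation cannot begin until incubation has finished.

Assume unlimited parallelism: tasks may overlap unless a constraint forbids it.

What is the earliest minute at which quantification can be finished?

162

Incubation can start immediately at minute 0; it finishes at minute 60.
After incubation (finishes minute 60), staining can start at minute 60 and finishes at minute 105.
Quantification cannot start until staining (finishes minute 105); incubation (finishes minute 60, plus 15-minute gap → minute 75). The controlling bound is minute 105, so quantification finishes at 105 + 57 = minute 162.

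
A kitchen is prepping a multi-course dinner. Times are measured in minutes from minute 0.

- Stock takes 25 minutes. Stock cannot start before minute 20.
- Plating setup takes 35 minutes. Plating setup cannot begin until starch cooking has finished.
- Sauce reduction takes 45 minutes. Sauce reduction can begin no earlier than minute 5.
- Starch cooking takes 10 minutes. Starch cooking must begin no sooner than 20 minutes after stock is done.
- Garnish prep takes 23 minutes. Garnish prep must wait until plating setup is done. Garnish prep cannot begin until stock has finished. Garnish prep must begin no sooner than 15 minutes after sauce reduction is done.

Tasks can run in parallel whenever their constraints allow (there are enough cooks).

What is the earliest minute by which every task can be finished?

Sauce reduction waits on its own release at minute 5, so it starts at minute 5 and finishes at 5 + 45 = minute 50.
After its own release at minute 20, stock can start at minute 20 and finishes at minute 45.
After stock (finishes minute 45, plus 20-minute gap → minute 65), starch cooking can start at minute 65 and finishes at minute 75.
Plating setup cannot begin until starch cooking (finishes minute 75). It runs from minute 75 to 75 + 35 = minute 110.
Garnish prep cannot start until plating setup (finishes minute 110); stock (finishes minute 45); sauce reduction (finishes minute 50, plus 15-minute gap → minute 65). The controlling bound is minute 110, so garnish prep finishes at 110 + 23 = minute 133.
All tasks are finished once the last one completes. Finish times: Stock at 45, Sauce reduction at 50, Starch cooking at 75, Plating setup at 110, Garnish prep at 133. The latest is minute 133.

133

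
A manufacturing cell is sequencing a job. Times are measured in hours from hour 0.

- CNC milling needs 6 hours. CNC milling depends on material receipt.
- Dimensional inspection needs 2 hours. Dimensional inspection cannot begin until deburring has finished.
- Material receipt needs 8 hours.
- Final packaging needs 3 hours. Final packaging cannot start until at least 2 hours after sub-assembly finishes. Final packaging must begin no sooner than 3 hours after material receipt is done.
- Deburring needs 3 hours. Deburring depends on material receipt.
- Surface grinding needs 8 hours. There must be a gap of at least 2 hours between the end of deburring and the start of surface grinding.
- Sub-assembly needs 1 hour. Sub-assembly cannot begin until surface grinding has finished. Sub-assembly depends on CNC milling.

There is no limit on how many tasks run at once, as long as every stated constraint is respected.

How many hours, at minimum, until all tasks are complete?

Material receipt can start immediately at hour 0; it finishes at hour 8.
CNC milling cannot begin until material receipt (finishes hour 8). It runs from hour 8 to 8 + 6 = hour 14.
Deburring waits on material receipt (finishes hour 8), so it starts at hour 8 and finishes at 8 + 3 = hour 11.
After deburring (finishes hour 11), dimensional inspection can start at hour 11 and finishes at hour 13.
Surface grinding cannot begin until deburring (finishes hour 11, plus 2-hour gap → hour 13). It runs from hour 13 to 13 + 8 = hour 21.
Sub-assembly cannot start until surface grinding (finishes hour 21); CNC milling (finishes hour 14). The controlling bound is hour 21, so sub-assembly finishes at 21 + 1 = hour 22.
For final packaging: sub-assembly (finishes hour 22, plus 2-hour gap → hour 24); material receipt (finishes hour 8, plus 3-hour gap → hour 11). Taking the maximum gives a start of hour 24, and it finishes at 24 + 3 = hour 27.
All tasks are finished once the last one completes. Finish times: Material receipt at 8, Deburring at 11, CNC milling at 14, Surface grinding at 21, Dimensional inspection at 13, Sub-assembly at 22, Final packaging at 27. The latest is hour 27.

27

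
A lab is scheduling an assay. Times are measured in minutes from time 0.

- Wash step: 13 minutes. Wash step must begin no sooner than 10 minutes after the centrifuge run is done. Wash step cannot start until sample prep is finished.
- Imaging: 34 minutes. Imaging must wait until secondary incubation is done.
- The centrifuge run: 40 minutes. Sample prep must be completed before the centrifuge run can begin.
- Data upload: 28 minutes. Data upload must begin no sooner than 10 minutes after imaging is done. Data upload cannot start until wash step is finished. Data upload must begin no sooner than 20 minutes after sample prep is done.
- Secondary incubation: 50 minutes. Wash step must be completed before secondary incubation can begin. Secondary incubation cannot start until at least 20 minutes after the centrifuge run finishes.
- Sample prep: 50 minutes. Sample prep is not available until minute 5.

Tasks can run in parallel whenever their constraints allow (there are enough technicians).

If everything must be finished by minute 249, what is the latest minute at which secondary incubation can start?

Data upload has no dependents, so it just needs to finish by minute 249. Starting by 249 − 28 = minute 221 achieves that.
Imaging must finish before data upload (must start by minute 221, minus 10-minute gap → minute 211). With a 34-minute duration, imaging must start by 211 − 34 = minute 177.
Since imaging (must start by minute 177) depends on it, secondary incubation must finish by minute 177. Backing off its 50-minute duration gives a latest start of minute 127.

127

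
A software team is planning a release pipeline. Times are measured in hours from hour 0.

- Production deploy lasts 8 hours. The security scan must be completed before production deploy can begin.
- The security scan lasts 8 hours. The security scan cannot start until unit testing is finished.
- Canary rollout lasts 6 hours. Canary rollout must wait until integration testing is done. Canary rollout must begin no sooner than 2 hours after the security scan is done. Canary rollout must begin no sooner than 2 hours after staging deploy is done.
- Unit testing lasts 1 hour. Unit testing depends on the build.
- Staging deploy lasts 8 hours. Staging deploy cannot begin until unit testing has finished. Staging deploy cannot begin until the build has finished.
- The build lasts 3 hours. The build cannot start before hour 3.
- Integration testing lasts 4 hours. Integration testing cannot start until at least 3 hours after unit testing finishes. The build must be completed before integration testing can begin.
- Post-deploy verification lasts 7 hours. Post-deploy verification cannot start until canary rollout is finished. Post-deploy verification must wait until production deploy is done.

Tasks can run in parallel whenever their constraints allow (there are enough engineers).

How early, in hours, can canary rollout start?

17

The build waits on its own release at hour 3, so it starts at hour 3 and finishes at 3 + 3 = hour 6.
After the build (finishes hour 6), unit testing can start at hour 6 and finishes at hour 7.
Staging deploy cannot start until unit testing (finishes hour 7); the build (finishes hour 6). The controlling bound is hour 7, so staging deploy finishes at 7 + 8 = hour 15.
The security scan cannot begin until unit testing (finishes hour 7). It runs from hour 7 to 7 + 8 = hour 15.
Integration testing needs all of unit testing (finishes hour 7, plus 3-hour gap → hour 10); the build (finishes hour 6). That puts its earliest start at hour 10; it finishes at 10 + 4 = hour 14.
Canary rollout waits on integration testing (finishes hour 14); the security scan (finishes hour 15, plus 2-hour gap → hour 17); staging deploy (finishes hour 15, plus 2-hour gap → hour 17). The latest of these is hour 17, which is the earliest canary rollout can start.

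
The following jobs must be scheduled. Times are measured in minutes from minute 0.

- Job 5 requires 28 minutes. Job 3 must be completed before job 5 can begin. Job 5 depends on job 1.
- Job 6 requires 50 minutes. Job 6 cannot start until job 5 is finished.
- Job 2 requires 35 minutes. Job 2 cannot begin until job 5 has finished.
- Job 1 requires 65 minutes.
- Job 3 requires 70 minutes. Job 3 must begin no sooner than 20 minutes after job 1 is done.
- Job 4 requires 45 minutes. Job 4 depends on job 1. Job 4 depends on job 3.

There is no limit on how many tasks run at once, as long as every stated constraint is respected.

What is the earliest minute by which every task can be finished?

Nothing blocks job 1, so it runs from minute 0 to minute 65.
Job 3 cannot begin until job 1 (finishes minute 65, plus 20-minute gap → minute 85). It runs from minute 85 to 85 + 70 = minute 155.
Job 5 cannot start until job 3 (finishes minute 155); job 1 (finishes minute 65). The controlling bound is minute 155, so job 5 finishes at 155 + 28 = minute 183.
After job 5 (finishes minute 183), job 6 can start at minute 183 and finishes at minute 233.
Job 2 cannot begin until job 5 (finishes minute 183). It runs from minute 183 to 183 + 35 = minute 218.
Job 4 cannot start until job 1 (finishes minute 65); job 3 (finishes minute 155). The controlling bound is minute 155, so job 4 finishes at 155 + 45 = minute 200.
All tasks are finished once the last one completes. Finish times: Job 1 at 65, Job 2 at 218, Job 3 at 155, Job 4 at 200, Job 5 at 183, Job 6 at 233. The latest is minute 233.

233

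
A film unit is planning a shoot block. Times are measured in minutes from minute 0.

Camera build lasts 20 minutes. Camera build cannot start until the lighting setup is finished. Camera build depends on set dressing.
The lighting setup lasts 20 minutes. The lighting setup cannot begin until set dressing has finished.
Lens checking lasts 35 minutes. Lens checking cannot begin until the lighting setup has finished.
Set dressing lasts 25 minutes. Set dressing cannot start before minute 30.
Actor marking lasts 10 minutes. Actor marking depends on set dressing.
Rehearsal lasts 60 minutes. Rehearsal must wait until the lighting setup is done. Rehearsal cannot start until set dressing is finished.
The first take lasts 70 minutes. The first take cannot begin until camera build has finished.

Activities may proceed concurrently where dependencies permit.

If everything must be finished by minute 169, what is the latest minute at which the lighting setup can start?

59

The first take must finish by minute 169; it takes 70 minutes, so it must start by 169 − 70 = minute 99.
Camera build feeds into the first take (must start by minute 99); so camera build must finish by minute 99 and therefore start by minute 79.
Lens checking must finish by minute 169; it takes 35 minutes, so it must start by 169 − 35 = minute 134.
Rehearsal has no dependents, so it just needs to finish by minute 169. Starting by 169 − 60 = minute 109 achieves that.
The lighting setup feeds camera build (must start by minute 79); lens checking (must start by minute 134); rehearsal (must start by minute 109). Taking the minimum, the lighting setup must finish by minute 79 and start by 79 − 20 = minute 59.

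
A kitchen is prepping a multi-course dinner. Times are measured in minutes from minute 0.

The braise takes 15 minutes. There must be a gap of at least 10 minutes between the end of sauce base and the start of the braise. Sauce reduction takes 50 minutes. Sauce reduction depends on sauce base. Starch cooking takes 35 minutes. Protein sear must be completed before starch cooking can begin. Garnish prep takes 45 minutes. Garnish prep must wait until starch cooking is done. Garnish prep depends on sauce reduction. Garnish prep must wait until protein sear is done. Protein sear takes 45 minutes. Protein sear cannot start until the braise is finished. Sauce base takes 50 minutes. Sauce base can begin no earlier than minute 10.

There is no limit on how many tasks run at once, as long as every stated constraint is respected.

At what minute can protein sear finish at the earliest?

130

Sauce base waits on its own release at minute 10, so it starts at minute 10 and finishes at 10 + 50 = minute 60.
The braise cannot begin until sauce base (finishes minute 60, plus 10-minute gap → minute 70). It runs from minute 70 to 70 + 15 = minute 85.
Protein sear waits on the braise (finishes minute 85), so it starts at minute 85 and finishes at 85 + 45 = minute 130.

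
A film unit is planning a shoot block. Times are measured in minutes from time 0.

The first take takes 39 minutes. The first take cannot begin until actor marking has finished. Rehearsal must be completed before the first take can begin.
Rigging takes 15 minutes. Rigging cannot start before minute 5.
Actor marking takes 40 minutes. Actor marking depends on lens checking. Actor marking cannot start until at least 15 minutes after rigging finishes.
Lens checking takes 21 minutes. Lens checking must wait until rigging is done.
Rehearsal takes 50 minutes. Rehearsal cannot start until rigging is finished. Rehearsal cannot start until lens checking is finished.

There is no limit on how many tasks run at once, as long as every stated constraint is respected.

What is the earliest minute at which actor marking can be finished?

Rigging cannot begin until its own release at minute 5. It runs from minute 5 to 5 + 15 = minute 20.
After rigging (finishes minute 20), lens checking can start at minute 20 and finishes at minute 41.
Actor marking needs all of lens checking (finishes minute 41); rigging (finishes minute 20, plus 15-minute gap → minute 35). That puts its earliest start at minute 41; it finishes at 41 + 40 = minute 81.

81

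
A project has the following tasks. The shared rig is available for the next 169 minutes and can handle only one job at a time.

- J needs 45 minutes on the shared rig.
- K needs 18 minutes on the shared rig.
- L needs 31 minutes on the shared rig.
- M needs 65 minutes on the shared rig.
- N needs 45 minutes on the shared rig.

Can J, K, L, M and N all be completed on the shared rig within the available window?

No

Running back to back, the jobs need 45 + 18 + 31 + 65 + 45 = 204 minutes on the shared rig.
Since 204 > 169, they cannot all fit.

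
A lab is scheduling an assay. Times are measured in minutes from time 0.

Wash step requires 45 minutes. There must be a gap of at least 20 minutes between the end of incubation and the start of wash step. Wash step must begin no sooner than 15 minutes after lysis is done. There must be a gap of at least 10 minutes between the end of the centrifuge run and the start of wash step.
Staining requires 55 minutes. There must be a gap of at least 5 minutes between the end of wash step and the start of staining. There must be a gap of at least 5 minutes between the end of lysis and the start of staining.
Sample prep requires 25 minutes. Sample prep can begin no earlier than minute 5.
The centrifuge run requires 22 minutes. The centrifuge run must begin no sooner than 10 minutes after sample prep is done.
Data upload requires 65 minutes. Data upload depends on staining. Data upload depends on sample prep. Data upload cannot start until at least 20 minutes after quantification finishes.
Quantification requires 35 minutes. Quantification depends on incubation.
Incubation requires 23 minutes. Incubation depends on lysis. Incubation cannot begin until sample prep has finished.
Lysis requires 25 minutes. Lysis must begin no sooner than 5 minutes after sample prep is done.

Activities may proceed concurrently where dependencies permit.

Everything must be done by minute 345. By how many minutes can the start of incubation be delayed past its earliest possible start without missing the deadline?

Sample prep waits on its own release at minute 5, so it starts at minute 5 and finishes at 5 + 25 = minute 30.
After sample prep (finishes minute 30, plus 5-minute gap → minute 35), lysis can start at minute 35 and finishes at minute 60.
For incubation: lysis (finishes minute 60); sample prep (finishes minute 30). Taking the maximum gives a start of minute 60, and it finishes at 60 + 23 = minute 83.

Working backward from the deadline:
Data upload has no dependents, so it just needs to finish by minute 345. Starting by 345 − 65 = minute 280 achieves that.
Staining feeds into data upload (must start by minute 280); so staining must finish by minute 280 and therefore start by minute 225.
Wash step feeds into staining (must start by minute 225, minus 5-minute gap → minute 220); so wash step must finish by minute 220 and therefore start by minute 175.
Since data upload (must start by minute 280, minus 20-minute gap → minute 260) depends on it, quantification must finish by minute 260. Backing off its 35-minute duration gives a latest start of minute 225.
Incubation has several dependents: wash step (must start by minute 175, minus 20-minute gap → minute 155); quantification (must start by minute 225). The earliest of those limits is minute 155, so incubation must start by 155 − 23 = minute 132.
So incubation can start as early as minute 60 and as late as minute 132, giving 132 − 60 = 72 minutes of slack.

72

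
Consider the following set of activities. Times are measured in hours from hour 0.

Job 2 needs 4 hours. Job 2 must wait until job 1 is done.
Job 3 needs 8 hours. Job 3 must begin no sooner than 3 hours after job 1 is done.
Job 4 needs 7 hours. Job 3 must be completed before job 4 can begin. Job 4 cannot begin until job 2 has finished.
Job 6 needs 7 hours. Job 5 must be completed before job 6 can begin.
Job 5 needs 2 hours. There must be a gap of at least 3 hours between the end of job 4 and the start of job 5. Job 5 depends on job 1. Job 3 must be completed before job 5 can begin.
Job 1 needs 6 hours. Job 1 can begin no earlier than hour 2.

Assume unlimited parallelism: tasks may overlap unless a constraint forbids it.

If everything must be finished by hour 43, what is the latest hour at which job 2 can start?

Job 6 has no dependents, so it just needs to finish by hour 43. Starting by 43 − 7 = hour 36 achieves that.
Job 5 has to be done before job 6 (must start by hour 36). That means finishing by hour 36, i.e. starting by 36 − 2 = hour 34.
Job 4 has to be done before job 5 (must start by hour 34, minus 3-hour gap → hour 31). That means finishing by hour 31, i.e. starting by 31 − 7 = hour 24.
Job 2 feeds into job 4 (must start by hour 24); so job 2 must finish by hour 24 and therefore start by hour 20.

20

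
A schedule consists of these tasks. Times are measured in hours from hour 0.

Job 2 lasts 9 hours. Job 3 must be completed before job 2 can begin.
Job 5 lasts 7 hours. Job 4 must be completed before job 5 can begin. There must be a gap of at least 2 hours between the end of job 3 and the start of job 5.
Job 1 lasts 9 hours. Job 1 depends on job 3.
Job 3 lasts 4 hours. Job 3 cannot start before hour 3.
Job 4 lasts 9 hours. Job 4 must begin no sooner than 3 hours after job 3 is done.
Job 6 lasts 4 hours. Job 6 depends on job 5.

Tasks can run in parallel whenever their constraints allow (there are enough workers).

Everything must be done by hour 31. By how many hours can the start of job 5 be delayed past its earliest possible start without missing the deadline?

1

Job 3 cannot begin until its own release at hour 3. It runs from hour 3 to 3 + 4 = hour 7.
Job 4 waits on job 3 (finishes hour 7, plus 3-hour gap → hour 10), so it starts at hour 10 and finishes at 10 + 9 = hour 19.
Job 5 cannot start until job 4 (finishes hour 19); job 3 (finishes hour 7, plus 2-hour gap → hour 9). The controlling bound is hour 19, so job 5 finishes at 19 + 7 = hour 26.

Working backward from the deadline:
Nothing follows job 6; the deadline of hour 31 is its only limit. It must start by 31 − 4 = hour 27.
Job 5 has to be done before job 6 (must start by hour 27). That means finishing by hour 27, i.e. starting by 27 − 7 = hour 20.
So job 5 can start as early as hour 19 and as late as hour 20, giving 20 − 19 = 1 hour of slack.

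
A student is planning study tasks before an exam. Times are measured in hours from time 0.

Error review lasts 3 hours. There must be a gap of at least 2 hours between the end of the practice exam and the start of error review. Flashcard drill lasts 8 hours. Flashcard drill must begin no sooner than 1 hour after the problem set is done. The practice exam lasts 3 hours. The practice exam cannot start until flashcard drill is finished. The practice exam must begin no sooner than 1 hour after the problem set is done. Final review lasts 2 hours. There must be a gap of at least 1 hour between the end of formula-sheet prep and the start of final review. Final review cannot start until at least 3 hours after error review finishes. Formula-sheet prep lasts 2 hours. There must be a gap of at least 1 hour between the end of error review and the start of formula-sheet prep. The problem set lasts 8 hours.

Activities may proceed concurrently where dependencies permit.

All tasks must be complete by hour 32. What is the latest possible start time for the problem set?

1

Nothing follows final review; the deadline of hour 32 is its only limit. It must start by 32 − 2 = hour 30.
Since final review (must start by hour 30, minus 1-hour gap → hour 29) depends on it, formula-sheet prep must finish by hour 29. Backing off its 2-hour duration gives a latest start of hour 27.
Error review has several dependents: formula-sheet prep (must start by hour 27, minus 1-hour gap → hour 26); final review (must start by hour 30, minus 3-hour gap → hour 27). The earliest of those limits is hour 26, so error review must start by 26 − 3 = hour 23.
The practice exam must finish before error review (must start by hour 23, minus 2-hour gap → hour 21). With a 3-hour duration, the practice exam must start by 21 − 3 = hour 18.
Flashcard drill must finish before the practice exam (must start by hour 18). With an 8-hour duration, flashcard drill must start by 18 − 8 = hour 10.
For the problem set: flashcard drill (must start by hour 10, minus 1-hour gap → hour 9); the practice exam (must start by hour 18, minus 1-hour gap → hour 17). The most restrictive is hour 9; with an 8-hour duration, the problem set must start by hour 1.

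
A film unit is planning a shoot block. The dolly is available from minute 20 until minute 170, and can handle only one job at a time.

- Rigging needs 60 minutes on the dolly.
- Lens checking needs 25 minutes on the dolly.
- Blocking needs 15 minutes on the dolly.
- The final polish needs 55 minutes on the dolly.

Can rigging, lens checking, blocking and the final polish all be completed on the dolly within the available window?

The dolly window is 170 − 20 = 150 minutes.
Running back to back, the jobs need 60 + 25 + 15 + 55 = 155 minutes on the dolly.
Since 155 > 150, they cannot all fit.

No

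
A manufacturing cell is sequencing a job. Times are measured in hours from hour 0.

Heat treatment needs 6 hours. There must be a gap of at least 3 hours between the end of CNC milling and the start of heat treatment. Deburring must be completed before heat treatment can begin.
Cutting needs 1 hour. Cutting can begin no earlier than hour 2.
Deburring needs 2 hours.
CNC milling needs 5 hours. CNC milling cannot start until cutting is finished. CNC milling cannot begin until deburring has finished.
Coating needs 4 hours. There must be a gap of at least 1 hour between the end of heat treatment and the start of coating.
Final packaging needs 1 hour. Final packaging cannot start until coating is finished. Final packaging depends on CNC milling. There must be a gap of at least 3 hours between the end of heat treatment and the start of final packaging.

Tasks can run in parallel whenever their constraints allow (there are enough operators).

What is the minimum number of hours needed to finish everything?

Deburring has no prerequisites, so it starts at hour 0 and finishes at hour 2.
Cutting waits on its own release at hour 2, so it starts at hour 2 and finishes at 2 + 1 = hour 3.
For CNC milling: cutting (finishes hour 3); deburring (finishes hour 2). Taking the maximum gives a start of hour 3, and it finishes at 3 + 5 = hour 8.
Heat treatment cannot start until CNC milling (finishes hour 8, plus 3-hour gap → hour 11); deburring (finishes hour 2). The controlling bound is hour 11, so heat treatment finishes at 11 + 6 = hour 17.
After heat treatment (finishes hour 17, plus 1-hour gap → hour 18), coating can start at hour 18 and finishes at hour 22.
Final packaging needs all of coating (finishes hour 22); CNC milling (finishes hour 8); heat treatment (finishes hour 17, plus 3-hour gap → hour 20). That puts its earliest start at hour 22; it finishes at 22 + 1 = hour 23.
All tasks are finished once the last one completes. Finish times: Cutting at 3, Deburring at 2, CNC milling at 8, Heat treatment at 17, Coating at 22, Final packaging at 23. The latest is hour 23.

23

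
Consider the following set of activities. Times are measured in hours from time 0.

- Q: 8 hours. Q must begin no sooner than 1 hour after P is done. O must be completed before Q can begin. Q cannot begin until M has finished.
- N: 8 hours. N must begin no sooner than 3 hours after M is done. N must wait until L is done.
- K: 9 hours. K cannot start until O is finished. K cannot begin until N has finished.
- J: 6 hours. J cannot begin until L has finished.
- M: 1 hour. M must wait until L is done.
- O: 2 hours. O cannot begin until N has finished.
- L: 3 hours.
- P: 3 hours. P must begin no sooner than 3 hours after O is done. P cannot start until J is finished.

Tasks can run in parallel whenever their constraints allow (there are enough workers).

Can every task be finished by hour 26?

No

L has no prerequisites, so it starts at hour 0 and finishes at hour 3.
After L (finishes hour 3), M can start at hour 3 and finishes at hour 4.
N has to wait for M (finishes hour 4, plus 3-hour gap → hour 7); L (finishes hour 3). The latest of these is hour 7, so N runs hour 7 to 7 + 8 = hour 15.
O cannot begin until N (finishes hour 15). It runs from hour 15 to 15 + 2 = hour 17.
K has to wait for O (finishes hour 17); N (finishes hour 15). The latest of these is hour 17, so K runs hour 17 to 17 + 9 = hour 26.
After L (finishes hour 3), J can start at hour 3 and finishes at hour 9.
P has to wait for O (finishes hour 17, plus 3-hour gap → hour 20); J (finishes hour 9). The latest of these is hour 20, so P runs hour 20 to 20 + 3 = hour 23.
Q has to wait for P (finishes hour 23, plus 1-hour gap → hour 24); O (finishes hour 17); M (finishes hour 4). The latest of these is hour 24, so Q runs hour 24 to 24 + 8 = hour 32.
The earliest everything can be done is hour 32, which is after the deadline of 26, so it is not possible.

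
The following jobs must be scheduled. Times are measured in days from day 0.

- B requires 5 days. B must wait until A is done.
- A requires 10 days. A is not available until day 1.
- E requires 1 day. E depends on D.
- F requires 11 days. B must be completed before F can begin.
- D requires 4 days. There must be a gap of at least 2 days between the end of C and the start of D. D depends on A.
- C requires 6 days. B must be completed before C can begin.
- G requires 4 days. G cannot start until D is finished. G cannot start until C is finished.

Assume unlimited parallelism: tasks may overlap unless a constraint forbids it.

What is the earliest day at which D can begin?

A cannot begin until its own release at day 1. It runs from day 1 to 1 + 10 = day 11.
B cannot begin until A (finishes day 11). It runs from day 11 to 11 + 5 = day 16.
After B (finishes day 16), C can start at day 16 and finishes at day 22.
D waits on C (finishes day 22, plus 2-day gap → day 24); A (finishes day 11). The latest of these is day 24, which is the earliest D can start.

24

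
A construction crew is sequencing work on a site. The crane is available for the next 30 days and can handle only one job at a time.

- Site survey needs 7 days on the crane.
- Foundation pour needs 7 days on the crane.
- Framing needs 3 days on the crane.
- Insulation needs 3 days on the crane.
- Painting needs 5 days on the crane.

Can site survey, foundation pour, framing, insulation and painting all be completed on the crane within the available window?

Running back to back, the jobs need 7 + 7 + 3 + 3 + 5 = 25 days on the crane.
Since 25 ≤ 30, they fit within the window.

Yes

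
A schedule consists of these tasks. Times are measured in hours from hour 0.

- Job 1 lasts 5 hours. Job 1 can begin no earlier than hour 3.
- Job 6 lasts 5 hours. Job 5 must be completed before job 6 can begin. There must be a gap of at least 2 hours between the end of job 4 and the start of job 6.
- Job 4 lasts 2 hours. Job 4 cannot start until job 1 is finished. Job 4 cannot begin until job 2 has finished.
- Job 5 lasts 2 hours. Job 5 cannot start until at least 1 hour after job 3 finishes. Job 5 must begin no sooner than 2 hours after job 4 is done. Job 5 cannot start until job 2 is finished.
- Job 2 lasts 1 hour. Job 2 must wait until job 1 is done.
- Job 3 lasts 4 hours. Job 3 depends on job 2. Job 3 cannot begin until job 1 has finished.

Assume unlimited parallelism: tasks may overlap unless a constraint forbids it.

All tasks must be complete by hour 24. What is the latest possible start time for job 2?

11

To finish by hour 24, job 6 (duration 5) must start no later than hour 19.
Job 5 must finish before job 6 (must start by hour 19). With a 2-hour duration, job 5 must start by 19 − 2 = hour 17.
Since job 5 (must start by hour 17, minus 1-hour gap → hour 16) depends on it, job 3 must finish by hour 16. Backing off its 4-hour duration gives a latest start of hour 12.
Job 4 must finish in time for job 5 (must start by hour 17, minus 2-hour gap → hour 15); job 6 (must start by hour 19, minus 2-hour gap → hour 17). The tightest is hour 15, so job 4 must start by 15 − 2 = hour 13.
Job 2 must finish in time for job 3 (must start by hour 12); job 4 (must start by hour 13); job 5 (must start by hour 17). The tightest is hour 12, so job 2 must start by 12 − 1 = hour 11.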